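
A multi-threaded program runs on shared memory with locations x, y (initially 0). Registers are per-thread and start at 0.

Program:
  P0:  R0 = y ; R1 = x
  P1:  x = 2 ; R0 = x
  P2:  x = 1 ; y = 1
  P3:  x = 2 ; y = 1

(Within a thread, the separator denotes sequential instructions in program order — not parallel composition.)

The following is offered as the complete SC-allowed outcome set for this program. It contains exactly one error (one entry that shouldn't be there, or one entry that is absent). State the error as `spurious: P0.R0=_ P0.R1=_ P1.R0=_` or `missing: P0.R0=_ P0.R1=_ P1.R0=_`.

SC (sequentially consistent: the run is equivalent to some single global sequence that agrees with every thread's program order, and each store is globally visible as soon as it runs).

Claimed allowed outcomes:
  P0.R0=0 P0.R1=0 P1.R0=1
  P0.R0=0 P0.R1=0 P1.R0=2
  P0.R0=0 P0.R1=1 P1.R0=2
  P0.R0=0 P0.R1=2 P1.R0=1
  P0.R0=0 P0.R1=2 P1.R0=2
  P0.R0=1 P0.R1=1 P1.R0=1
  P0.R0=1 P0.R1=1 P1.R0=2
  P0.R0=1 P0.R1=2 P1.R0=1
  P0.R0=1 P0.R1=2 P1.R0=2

outcome vector order: (P0.R0,P0.R1,P1.R0)
SC (10): 0/0/1, 0/0/2, 0/1/1, 0/1/2, 0/2/1, 0/2/2, 1/1/1, 1/1/2, 1/2/1, 1/2/2
SC∖claimed = {0/1/1}

missing: P0.R0=0 P0.R1=1 P1.R0=1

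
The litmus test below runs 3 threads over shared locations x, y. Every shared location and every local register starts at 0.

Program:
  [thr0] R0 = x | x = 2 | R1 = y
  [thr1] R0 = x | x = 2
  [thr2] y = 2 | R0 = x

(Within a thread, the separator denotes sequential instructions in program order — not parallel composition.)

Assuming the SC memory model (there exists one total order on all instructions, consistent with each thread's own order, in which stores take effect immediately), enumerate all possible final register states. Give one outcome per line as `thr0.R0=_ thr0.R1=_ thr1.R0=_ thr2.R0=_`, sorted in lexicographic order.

thr0.R0=0 thr0.R1=0 thr1.R0=0 thr2.R0=2
thr0.R0=0 thr0.R1=0 thr1.R0=2 thr2.R0=2
thr0.R0=0 thr0.R1=2 thr1.R0=0 thr2.R0=0
thr0.R0=0 thr0.R1=2 thr1.R0=0 thr2.R0=2
thr0.R0=0 thr0.R1=2 thr1.R0=2 thr2.R0=0
thr0.R0=0 thr0.R1=2 thr1.R0=2 thr2.R0=2
thr0.R0=2 thr0.R1=0 thr1.R0=0 thr2.R0=2
thr0.R0=2 thr0.R1=2 thr1.R0=0 thr2.R0=0
thr0.R0=2 thr0.R1=2 thr1.R0=0 thr2.R0=2

outcome vector order: (thr0.R0,thr0.R1,thr1.R0,thr2.R0)
|SC outcomes| = 9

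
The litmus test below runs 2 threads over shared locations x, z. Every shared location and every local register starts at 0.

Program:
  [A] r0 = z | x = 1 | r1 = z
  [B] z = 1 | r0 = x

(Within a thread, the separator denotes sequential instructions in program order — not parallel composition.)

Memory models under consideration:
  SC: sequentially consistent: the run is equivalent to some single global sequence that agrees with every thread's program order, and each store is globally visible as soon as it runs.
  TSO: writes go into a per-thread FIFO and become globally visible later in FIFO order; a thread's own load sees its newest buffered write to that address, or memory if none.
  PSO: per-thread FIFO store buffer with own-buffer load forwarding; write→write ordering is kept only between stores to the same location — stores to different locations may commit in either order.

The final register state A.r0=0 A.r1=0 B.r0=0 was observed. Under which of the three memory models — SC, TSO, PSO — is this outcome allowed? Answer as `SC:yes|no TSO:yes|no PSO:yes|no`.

SC:no TSO:yes PSO:yes

outcome vector order: (A.r0,A.r1,B.r0)
[SC] allowed = {0/0/1; 0/1/0; 0/1/1; 1/1/0; 1/1/1}
[TSO] allowed = {0/0/0; 0/0/1; 0/1/0; 0/1/1; 1/1/0; 1/1/1}
[PSO] allowed = {0/0/0; 0/0/1; 0/1/0; 0/1/1; 1/1/0; 1/1/1}
target 0/0/0 ∈ {TSO,PSO}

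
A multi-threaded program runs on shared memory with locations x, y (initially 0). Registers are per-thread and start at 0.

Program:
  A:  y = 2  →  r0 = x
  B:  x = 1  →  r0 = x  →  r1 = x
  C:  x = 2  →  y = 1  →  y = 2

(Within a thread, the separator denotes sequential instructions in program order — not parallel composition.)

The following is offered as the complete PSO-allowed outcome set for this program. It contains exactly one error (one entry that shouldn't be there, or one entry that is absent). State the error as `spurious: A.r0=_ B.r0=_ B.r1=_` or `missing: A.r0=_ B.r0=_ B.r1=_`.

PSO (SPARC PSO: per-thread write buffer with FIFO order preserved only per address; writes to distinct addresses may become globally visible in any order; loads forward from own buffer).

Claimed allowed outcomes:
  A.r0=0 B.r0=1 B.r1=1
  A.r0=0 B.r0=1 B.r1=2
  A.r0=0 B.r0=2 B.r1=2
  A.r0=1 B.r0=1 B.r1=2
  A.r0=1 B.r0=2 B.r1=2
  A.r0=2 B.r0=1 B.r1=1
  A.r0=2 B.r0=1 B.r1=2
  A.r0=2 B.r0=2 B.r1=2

outcome vector order: (A.r0,B.r0,B.r1)
[PSO] allowed = {<0 1 1>, <0 1 2>, <0 2 2>, <1 1 1>, <1 1 2>, <1 2 2>, <2 1 1>, <2 1 2>, <2 2 2>}
PSO∖claimed = {<1 1 1>}

missing: A.r0=1 B.r0=1 B.r1=1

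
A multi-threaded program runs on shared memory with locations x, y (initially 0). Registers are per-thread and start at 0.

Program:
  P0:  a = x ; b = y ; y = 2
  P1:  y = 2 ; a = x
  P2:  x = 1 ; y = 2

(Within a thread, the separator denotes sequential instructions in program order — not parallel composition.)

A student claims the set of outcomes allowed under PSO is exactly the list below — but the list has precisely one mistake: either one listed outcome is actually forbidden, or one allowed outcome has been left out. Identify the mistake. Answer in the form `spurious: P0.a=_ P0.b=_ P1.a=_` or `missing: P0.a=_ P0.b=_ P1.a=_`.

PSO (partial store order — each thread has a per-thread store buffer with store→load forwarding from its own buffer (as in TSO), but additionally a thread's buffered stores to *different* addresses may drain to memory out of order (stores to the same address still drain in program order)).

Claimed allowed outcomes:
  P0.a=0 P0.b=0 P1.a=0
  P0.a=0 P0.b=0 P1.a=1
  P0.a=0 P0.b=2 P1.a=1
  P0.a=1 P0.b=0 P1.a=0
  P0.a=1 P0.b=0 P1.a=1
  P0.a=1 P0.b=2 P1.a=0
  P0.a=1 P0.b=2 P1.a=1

outcome vector order: (P0.a,P0.b,P1.a)
PSO: 8 outcomes — {(0,0,0); (0,0,1); (0,2,0); (0,2,1); (1,0,0); (1,0,1); (1,2,0); (1,2,1)}
PSO∖claimed = {(0,2,0)}

missing: P0.a=0 P0.b=2 P1.a=0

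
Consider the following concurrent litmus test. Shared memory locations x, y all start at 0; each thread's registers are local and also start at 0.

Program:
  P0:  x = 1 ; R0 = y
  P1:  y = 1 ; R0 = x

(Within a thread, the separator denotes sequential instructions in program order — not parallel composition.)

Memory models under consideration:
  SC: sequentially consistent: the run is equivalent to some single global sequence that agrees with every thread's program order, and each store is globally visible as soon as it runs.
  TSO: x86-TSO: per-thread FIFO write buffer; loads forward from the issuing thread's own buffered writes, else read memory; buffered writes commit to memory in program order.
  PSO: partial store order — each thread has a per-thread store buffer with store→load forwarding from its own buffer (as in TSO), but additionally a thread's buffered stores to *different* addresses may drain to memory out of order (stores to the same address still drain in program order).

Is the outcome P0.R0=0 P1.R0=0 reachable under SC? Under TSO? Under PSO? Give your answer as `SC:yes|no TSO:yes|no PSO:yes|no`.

SC:no TSO:yes PSO:yes

outcome vector order: (P0.R0,P1.R0)
SC: 3 outcomes — {01, 10, 11}
TSO: 4 outcomes — {00, 01, 10, 11}
PSO: 4 outcomes — {00, 01, 10, 11}
target 00 ∈ {TSO,PSO}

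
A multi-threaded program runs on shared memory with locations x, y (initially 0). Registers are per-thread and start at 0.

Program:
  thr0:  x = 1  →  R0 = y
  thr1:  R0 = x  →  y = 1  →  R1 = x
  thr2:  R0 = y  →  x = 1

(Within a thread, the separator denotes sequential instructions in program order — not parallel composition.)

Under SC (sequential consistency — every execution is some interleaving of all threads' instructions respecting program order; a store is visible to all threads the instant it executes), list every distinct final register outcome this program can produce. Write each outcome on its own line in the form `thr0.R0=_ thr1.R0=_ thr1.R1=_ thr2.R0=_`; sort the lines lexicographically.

thr0.R0=0 thr1.R0=0 thr1.R1=1 thr2.R0=0
thr0.R0=0 thr1.R0=0 thr1.R1=1 thr2.R0=1
thr0.R0=0 thr1.R0=1 thr1.R1=1 thr2.R0=0
thr0.R0=0 thr1.R0=1 thr1.R1=1 thr2.R0=1
thr0.R0=1 thr1.R0=0 thr1.R1=0 thr2.R0=0
thr0.R0=1 thr1.R0=0 thr1.R1=0 thr2.R0=1
thr0.R0=1 thr1.R0=0 thr1.R1=1 thr2.R0=0
thr0.R0=1 thr1.R0=0 thr1.R1=1 thr2.R0=1
thr0.R0=1 thr1.R0=1 thr1.R1=1 thr2.R0=0
thr0.R0=1 thr1.R0=1 thr1.R1=1 thr2.R0=1

outcome vector order: (thr0.R0,thr1.R0,thr1.R1,thr2.R0)
|SC outcomes| = 10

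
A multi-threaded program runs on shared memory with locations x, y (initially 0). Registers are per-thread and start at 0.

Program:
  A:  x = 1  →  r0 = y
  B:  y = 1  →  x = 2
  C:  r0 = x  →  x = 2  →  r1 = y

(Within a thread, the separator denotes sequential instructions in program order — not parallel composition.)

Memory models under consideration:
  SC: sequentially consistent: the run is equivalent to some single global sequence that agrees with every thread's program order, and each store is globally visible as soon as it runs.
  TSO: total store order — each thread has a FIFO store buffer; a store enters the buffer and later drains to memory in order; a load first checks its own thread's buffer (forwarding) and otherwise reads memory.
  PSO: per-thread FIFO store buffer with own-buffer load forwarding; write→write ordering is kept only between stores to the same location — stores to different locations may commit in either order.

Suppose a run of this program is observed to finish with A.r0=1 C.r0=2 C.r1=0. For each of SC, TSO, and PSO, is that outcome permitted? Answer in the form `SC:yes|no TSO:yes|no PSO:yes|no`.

SC:no TSO:no PSO:yes

outcome vector order: (A.r0,C.r0,C.r1)
SC: 10 outcomes — {(0,0,0) (0,0,1) (0,1,0) (0,1,1) (0,2,1) (1,0,0) (1,0,1) (1,1,0) (1,1,1) (1,2,1)}
TSO: 10 outcomes — {(0,0,0) (0,0,1) (0,1,0) (0,1,1) (0,2,1) (1,0,0) (1,0,1) (1,1,0) (1,1,1) (1,2,1)}
PSO: 12 outcomes — {(0,0,0) (0,0,1) (0,1,0) (0,1,1) (0,2,0) (0,2,1) (1,0,0) (1,0,1) (1,1,0) (1,1,1) (1,2,0) (1,2,1)}
target (1,2,0) ∈ {PSO}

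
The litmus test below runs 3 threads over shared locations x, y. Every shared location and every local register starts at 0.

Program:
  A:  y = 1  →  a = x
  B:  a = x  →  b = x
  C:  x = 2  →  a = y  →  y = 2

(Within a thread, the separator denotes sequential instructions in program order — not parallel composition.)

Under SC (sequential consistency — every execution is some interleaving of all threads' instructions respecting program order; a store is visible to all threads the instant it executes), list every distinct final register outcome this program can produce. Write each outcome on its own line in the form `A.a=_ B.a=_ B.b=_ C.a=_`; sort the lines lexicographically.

outcome vector order: (A.a,B.a,B.b,C.a)
|SC outcomes| = 9

A.a=0 B.a=0 B.b=0 C.a=1
A.a=0 B.a=0 B.b=2 C.a=1
A.a=0 B.a=2 B.b=2 C.a=1
A.a=2 B.a=0 B.b=0 C.a=0
A.a=2 B.a=0 B.b=0 C.a=1
A.a=2 B.a=0 B.b=2 C.a=0
A.a=2 B.a=0 B.b=2 C.a=1
A.a=2 B.a=2 B.b=2 C.a=0
A.a=2 B.a=2 B.b=2 C.a=1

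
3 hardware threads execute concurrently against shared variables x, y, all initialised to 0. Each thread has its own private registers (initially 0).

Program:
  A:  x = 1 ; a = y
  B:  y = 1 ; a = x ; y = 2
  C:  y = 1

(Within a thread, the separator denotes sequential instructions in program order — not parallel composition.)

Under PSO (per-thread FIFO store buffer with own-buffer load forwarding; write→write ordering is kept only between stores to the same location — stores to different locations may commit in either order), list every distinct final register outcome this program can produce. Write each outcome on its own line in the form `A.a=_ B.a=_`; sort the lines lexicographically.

outcome vector order: (A.a,B.a)
|PSO outcomes| = 6

A.a=0 B.a=0
A.a=0 B.a=1
A.a=1 B.a=0
A.a=1 B.a=1
A.a=2 B.a=0
A.a=2 B.a=1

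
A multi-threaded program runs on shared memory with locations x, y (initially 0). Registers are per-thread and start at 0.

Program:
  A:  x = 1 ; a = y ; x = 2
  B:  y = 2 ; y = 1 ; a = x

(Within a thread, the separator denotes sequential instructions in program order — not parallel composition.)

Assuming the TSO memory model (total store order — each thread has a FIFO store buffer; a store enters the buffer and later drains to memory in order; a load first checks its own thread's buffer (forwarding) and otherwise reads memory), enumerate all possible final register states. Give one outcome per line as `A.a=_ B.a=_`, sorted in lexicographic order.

outcome vector order: (A.a,B.a)
|TSO outcomes| = 9

A.a=0 B.a=0
A.a=0 B.a=1
A.a=0 B.a=2
A.a=1 B.a=0
A.a=1 B.a=1
A.a=1 B.a=2
A.a=2 B.a=0
A.a=2 B.a=1
A.a=2 B.a=2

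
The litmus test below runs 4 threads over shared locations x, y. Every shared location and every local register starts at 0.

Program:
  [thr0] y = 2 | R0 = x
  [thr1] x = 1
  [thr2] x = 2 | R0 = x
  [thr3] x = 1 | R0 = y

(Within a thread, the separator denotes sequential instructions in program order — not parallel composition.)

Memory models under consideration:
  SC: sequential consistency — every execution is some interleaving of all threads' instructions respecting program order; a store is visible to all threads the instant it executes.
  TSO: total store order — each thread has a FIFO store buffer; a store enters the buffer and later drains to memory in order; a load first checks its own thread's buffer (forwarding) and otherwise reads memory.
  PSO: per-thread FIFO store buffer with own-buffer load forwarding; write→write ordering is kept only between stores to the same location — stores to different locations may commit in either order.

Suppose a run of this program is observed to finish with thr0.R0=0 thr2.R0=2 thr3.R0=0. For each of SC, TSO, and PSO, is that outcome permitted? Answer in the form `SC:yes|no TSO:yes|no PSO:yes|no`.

SC:no TSO:yes PSO:yes

outcome vector order: (thr0.R0,thr2.R0,thr3.R0)
SC: 10 outcomes — {<0 1 2> <0 2 2> <1 1 0> <1 1 2> <1 2 0> <1 2 2> <2 1 0> <2 1 2> <2 2 0> <2 2 2>}
TSO: 12 outcomes — {<0 1 0> <0 1 2> <0 2 0> <0 2 2> <1 1 0> <1 1 2> <1 2 0> <1 2 2> <2 1 0> <2 1 2> <2 2 0> <2 2 2>}
PSO: 12 outcomes — {<0 1 0> <0 1 2> <0 2 0> <0 2 2> <1 1 0> <1 1 2> <1 2 0> <1 2 2> <2 1 0> <2 1 2> <2 2 0> <2 2 2>}
target <0 2 0> ∈ {TSO,PSO}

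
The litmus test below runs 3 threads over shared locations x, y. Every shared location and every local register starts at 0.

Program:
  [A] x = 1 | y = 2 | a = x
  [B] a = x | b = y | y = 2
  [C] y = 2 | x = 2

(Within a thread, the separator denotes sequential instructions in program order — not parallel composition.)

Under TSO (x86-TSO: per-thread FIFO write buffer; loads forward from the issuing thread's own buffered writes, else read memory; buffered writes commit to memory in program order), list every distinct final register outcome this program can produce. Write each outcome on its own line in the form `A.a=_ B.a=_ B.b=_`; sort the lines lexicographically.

A.a=1 B.a=0 B.b=0
A.a=1 B.a=0 B.b=2
A.a=1 B.a=1 B.b=0
A.a=1 B.a=1 B.b=2
A.a=1 B.a=2 B.b=2
A.a=2 B.a=0 B.b=0
A.a=2 B.a=0 B.b=2
A.a=2 B.a=1 B.b=0
A.a=2 B.a=1 B.b=2
A.a=2 B.a=2 B.b=2

outcome vector order: (A.a,B.a,B.b)
|TSO outcomes| = 10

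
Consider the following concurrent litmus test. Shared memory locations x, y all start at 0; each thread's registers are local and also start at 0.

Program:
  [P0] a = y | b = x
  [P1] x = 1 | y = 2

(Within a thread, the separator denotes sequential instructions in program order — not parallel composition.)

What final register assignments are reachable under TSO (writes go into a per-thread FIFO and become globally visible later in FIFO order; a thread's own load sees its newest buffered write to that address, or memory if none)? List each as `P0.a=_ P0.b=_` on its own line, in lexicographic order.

P0.a=0 P0.b=0
P0.a=0 P0.b=1
P0.a=2 P0.b=1

outcome vector order: (P0.a,P0.b)
|TSO outcomes| = 3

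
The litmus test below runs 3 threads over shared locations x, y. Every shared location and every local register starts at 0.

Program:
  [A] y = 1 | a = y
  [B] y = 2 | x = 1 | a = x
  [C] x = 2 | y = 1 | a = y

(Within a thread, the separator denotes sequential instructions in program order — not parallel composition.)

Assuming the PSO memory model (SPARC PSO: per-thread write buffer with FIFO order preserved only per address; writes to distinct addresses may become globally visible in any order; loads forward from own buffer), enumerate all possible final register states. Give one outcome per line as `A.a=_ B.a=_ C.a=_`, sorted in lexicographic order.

outcome vector order: (A.a,B.a,C.a)
|PSO outcomes| = 8

A.a=1 B.a=1 C.a=1
A.a=1 B.a=1 C.a=2
A.a=1 B.a=2 C.a=1
A.a=1 B.a=2 C.a=2
A.a=2 B.a=1 C.a=1
A.a=2 B.a=1 C.a=2
A.a=2 B.a=2 C.a=1
A.a=2 B.a=2 C.a=2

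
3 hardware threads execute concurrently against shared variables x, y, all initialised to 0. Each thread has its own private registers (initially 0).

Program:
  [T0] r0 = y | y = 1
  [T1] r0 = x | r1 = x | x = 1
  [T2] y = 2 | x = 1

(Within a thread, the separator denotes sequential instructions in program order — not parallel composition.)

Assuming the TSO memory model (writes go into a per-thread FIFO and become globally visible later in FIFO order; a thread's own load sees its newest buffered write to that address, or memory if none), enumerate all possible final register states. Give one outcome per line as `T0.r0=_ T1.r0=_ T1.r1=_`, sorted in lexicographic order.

outcome vector order: (T0.r0,T1.r0,T1.r1)
|TSO outcomes| = 6

T0.r0=0 T1.r0=0 T1.r1=0
T0.r0=0 T1.r0=0 T1.r1=1
T0.r0=0 T1.r0=1 T1.r1=1
T0.r0=2 T1.r0=0 T1.r1=0
T0.r0=2 T1.r0=0 T1.r1=1
T0.r0=2 T1.r0=1 T1.r1=1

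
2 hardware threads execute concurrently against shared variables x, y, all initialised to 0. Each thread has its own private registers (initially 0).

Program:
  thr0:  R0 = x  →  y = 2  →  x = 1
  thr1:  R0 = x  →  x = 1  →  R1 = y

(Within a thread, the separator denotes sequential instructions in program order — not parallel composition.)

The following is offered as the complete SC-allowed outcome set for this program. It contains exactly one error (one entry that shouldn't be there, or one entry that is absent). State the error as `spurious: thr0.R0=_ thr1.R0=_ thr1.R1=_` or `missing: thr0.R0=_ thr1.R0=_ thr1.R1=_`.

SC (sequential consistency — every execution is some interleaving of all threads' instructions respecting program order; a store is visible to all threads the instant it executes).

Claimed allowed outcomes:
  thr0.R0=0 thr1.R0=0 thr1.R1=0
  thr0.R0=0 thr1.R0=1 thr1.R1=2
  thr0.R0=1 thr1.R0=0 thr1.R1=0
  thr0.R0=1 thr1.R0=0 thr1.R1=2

outcome vector order: (thr0.R0,thr1.R0,thr1.R1)
under SC → (0,0,0); (0,0,2); (0,1,2); (1,0,0); (1,0,2)
SC∖claimed = {(0,0,2)}

missing: thr0.R0=0 thr1.R0=0 thr1.R1=2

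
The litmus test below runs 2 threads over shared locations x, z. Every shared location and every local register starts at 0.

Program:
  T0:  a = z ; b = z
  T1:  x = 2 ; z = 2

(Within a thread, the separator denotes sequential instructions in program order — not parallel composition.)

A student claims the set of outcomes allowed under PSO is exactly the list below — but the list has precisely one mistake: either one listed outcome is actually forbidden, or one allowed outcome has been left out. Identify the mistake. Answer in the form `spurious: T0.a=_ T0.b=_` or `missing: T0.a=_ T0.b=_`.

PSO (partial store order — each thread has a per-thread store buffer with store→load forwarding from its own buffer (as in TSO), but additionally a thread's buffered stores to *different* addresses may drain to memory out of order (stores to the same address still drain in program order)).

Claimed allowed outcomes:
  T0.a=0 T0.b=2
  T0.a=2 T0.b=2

missing: T0.a=0 T0.b=0

outcome vector order: (T0.a,T0.b)
PSO (3): <0 0> <0 2> <2 2>
PSO∖claimed = {<0 0>}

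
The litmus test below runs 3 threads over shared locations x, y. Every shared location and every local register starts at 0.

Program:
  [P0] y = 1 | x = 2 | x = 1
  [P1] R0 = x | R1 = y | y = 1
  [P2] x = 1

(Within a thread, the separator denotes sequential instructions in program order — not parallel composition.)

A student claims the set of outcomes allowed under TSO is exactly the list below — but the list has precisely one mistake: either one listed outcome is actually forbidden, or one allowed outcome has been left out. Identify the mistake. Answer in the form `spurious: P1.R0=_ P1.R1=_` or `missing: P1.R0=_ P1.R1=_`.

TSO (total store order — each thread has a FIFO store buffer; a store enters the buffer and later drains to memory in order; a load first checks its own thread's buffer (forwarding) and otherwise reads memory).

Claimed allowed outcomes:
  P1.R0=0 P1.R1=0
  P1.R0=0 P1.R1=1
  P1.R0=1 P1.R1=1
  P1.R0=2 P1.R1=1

missing: P1.R0=1 P1.R1=0

outcome vector order: (P1.R0,P1.R1)
TSO: 5 outcomes — {00, 01, 10, 11, 21}
TSO∖claimed = {10}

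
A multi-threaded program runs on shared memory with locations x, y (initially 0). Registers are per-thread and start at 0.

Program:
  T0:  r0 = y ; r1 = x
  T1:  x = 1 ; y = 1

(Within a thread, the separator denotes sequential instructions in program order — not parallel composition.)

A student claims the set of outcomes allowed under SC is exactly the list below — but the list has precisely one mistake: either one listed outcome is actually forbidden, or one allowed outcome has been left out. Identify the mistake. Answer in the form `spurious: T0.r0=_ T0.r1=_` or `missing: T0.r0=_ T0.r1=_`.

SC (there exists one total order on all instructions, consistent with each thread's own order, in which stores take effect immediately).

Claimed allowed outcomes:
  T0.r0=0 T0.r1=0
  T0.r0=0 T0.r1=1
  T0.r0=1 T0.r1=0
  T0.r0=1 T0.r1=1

outcome vector order: (T0.r0,T0.r1)
SC: 3 outcomes — {<0 0> <0 1> <1 1>}
claimed∖SC = {<1 0>}

spurious: T0.r0=1 T0.r1=0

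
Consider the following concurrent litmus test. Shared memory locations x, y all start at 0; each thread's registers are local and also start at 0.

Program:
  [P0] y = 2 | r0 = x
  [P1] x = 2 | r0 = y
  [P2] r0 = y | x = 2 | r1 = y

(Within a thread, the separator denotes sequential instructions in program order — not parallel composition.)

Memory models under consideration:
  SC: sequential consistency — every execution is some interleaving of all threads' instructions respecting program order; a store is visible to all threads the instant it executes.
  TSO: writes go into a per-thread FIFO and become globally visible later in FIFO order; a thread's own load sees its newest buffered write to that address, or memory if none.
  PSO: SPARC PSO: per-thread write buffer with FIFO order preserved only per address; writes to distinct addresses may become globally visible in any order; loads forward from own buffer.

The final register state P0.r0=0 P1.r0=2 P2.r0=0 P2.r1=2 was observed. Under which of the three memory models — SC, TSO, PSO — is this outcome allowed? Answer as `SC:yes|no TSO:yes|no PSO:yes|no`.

SC:yes TSO:yes PSO:yes

outcome vector order: (P0.r0,P1.r0,P2.r0,P2.r1)
SC (8): 0202, 0222, 2000, 2002, 2022, 2200, 2202, 2222
TSO (12): 0000, 0002, 0022, 0200, 0202, 0222, 2000, 2002, 2022, 2200, 2202, 2222
PSO (12): 0000, 0002, 0022, 0200, 0202, 0222, 2000, 2002, 2022, 2200, 2202, 2222
target 0202 ∈ {SC,TSO,PSO}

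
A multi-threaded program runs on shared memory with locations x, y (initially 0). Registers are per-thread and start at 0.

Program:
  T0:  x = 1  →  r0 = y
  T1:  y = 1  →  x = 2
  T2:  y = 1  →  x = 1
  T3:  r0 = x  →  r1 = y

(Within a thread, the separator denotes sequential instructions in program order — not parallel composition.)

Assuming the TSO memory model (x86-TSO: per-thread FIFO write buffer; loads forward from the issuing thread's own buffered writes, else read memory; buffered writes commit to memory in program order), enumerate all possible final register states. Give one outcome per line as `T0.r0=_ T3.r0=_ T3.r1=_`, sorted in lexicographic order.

outcome vector order: (T0.r0,T3.r0,T3.r1)
|TSO outcomes| = 10

T0.r0=0 T3.r0=0 T3.r1=0
T0.r0=0 T3.r0=0 T3.r1=1
T0.r0=0 T3.r0=1 T3.r1=0
T0.r0=0 T3.r0=1 T3.r1=1
T0.r0=0 T3.r0=2 T3.r1=1
T0.r0=1 T3.r0=0 T3.r1=0
T0.r0=1 T3.r0=0 T3.r1=1
T0.r0=1 T3.r0=1 T3.r1=0
T0.r0=1 T3.r0=1 T3.r1=1
T0.r0=1 T3.r0=2 T3.r1=1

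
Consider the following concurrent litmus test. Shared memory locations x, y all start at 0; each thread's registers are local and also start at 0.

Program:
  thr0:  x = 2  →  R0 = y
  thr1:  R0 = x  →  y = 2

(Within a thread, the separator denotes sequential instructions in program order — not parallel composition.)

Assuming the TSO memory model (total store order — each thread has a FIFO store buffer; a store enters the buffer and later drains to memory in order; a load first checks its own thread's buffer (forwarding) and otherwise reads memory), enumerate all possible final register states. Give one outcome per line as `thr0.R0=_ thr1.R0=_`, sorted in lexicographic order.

thr0.R0=0 thr1.R0=0
thr0.R0=0 thr1.R0=2
thr0.R0=2 thr1.R0=0
thr0.R0=2 thr1.R0=2

outcome vector order: (thr0.R0,thr1.R0)
|TSO outcomes| = 4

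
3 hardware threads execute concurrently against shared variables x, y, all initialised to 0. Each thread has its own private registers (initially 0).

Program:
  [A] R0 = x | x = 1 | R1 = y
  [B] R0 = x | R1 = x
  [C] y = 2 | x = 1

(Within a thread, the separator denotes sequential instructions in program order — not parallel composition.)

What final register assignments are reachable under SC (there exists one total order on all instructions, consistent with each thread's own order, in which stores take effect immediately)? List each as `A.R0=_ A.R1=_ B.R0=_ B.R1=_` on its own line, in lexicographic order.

A.R0=0 A.R1=0 B.R0=0 B.R1=0
A.R0=0 A.R1=0 B.R0=0 B.R1=1
A.R0=0 A.R1=0 B.R0=1 B.R1=1
A.R0=0 A.R1=2 B.R0=0 B.R1=0
A.R0=0 A.R1=2 B.R0=0 B.R1=1
A.R0=0 A.R1=2 B.R0=1 B.R1=1
A.R0=1 A.R1=2 B.R0=0 B.R1=0
A.R0=1 A.R1=2 B.R0=0 B.R1=1
A.R0=1 A.R1=2 B.R0=1 B.R1=1

outcome vector order: (A.R0,A.R1,B.R0,B.R1)
|SC outcomes| = 9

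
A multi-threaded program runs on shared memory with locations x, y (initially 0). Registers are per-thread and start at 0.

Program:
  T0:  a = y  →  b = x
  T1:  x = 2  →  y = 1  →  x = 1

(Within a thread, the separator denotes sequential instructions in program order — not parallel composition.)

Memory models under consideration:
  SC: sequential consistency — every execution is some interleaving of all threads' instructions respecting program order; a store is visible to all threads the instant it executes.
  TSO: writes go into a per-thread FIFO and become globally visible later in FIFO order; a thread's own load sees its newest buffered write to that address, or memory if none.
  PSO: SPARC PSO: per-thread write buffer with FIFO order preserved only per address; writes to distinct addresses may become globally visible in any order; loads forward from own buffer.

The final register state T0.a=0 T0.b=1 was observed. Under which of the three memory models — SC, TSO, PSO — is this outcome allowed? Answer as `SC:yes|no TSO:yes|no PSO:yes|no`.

outcome vector order: (T0.a,T0.b)
[SC] allowed = {<0 0> <0 1> <0 2> <1 1> <1 2>}
[TSO] allowed = {<0 0> <0 1> <0 2> <1 1> <1 2>}
[PSO] allowed = {<0 0> <0 1> <0 2> <1 0> <1 1> <1 2>}
target <0 1> ∈ {SC,TSO,PSO}

SC:yes TSO:yes PSO:yes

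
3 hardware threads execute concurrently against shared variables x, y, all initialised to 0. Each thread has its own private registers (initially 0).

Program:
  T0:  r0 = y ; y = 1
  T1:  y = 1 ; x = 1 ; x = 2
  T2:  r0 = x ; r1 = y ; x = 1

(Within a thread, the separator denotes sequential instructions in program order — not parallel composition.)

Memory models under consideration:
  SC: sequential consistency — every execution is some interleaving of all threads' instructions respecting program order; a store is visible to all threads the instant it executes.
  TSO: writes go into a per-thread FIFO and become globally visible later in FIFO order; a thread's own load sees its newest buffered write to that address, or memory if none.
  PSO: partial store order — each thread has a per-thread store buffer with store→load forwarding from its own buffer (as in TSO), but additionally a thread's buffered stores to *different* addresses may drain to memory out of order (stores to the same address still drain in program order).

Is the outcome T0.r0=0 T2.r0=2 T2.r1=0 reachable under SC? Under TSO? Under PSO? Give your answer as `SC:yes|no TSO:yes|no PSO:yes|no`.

SC:no TSO:no PSO:yes

outcome vector order: (T0.r0,T2.r0,T2.r1)
SC: 8 outcomes — {(0,0,0) (0,0,1) (0,1,1) (0,2,1) (1,0,0) (1,0,1) (1,1,1) (1,2,1)}
TSO: 8 outcomes — {(0,0,0) (0,0,1) (0,1,1) (0,2,1) (1,0,0) (1,0,1) (1,1,1) (1,2,1)}
PSO: 12 outcomes — {(0,0,0) (0,0,1) (0,1,0) (0,1,1) (0,2,0) (0,2,1) (1,0,0) (1,0,1) (1,1,0) (1,1,1) (1,2,0) (1,2,1)}
target (0,2,0) ∈ {PSO}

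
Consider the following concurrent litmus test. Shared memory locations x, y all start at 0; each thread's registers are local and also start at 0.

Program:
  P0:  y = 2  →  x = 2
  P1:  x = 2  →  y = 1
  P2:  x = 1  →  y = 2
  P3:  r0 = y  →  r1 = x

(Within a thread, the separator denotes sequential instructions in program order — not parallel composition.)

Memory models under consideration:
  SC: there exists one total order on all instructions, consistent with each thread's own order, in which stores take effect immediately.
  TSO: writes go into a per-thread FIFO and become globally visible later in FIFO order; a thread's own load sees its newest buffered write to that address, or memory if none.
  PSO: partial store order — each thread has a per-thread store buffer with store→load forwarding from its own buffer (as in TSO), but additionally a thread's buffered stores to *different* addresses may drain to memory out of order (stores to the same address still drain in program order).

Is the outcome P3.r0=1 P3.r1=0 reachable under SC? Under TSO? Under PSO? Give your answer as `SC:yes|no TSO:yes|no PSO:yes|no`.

SC:no TSO:no PSO:yes

outcome vector order: (P3.r0,P3.r1)
under SC → 00; 01; 02; 11; 12; 20; 21; 22
under TSO → 00; 01; 02; 11; 12; 20; 21; 22
under PSO → 00; 01; 02; 10; 11; 12; 20; 21; 22
target 10 ∈ {PSO}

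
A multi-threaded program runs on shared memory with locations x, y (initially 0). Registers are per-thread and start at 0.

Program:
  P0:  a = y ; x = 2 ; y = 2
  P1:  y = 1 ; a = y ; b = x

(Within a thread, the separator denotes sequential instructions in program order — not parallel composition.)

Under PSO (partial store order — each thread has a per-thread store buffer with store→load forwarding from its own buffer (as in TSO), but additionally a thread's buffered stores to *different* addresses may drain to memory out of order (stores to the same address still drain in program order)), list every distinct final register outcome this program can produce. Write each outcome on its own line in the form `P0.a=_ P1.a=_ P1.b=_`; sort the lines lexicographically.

P0.a=0 P1.a=1 P1.b=0
P0.a=0 P1.a=1 P1.b=2
P0.a=0 P1.a=2 P1.b=0
P0.a=0 P1.a=2 P1.b=2
P0.a=1 P1.a=1 P1.b=0
P0.a=1 P1.a=1 P1.b=2
P0.a=1 P1.a=2 P1.b=0
P0.a=1 P1.a=2 P1.b=2

outcome vector order: (P0.a,P1.a,P1.b)
|PSO outcomes| = 8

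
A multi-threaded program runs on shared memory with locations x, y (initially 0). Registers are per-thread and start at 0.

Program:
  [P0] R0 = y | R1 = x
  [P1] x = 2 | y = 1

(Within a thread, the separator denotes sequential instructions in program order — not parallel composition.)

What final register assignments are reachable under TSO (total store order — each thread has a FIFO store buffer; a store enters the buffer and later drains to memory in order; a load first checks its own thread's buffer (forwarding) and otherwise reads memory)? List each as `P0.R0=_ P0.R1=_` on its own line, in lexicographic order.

outcome vector order: (P0.R0,P0.R1)
|TSO outcomes| = 3

P0.R0=0 P0.R1=0
P0.R0=0 P0.R1=2
P0.R0=1 P0.R1=2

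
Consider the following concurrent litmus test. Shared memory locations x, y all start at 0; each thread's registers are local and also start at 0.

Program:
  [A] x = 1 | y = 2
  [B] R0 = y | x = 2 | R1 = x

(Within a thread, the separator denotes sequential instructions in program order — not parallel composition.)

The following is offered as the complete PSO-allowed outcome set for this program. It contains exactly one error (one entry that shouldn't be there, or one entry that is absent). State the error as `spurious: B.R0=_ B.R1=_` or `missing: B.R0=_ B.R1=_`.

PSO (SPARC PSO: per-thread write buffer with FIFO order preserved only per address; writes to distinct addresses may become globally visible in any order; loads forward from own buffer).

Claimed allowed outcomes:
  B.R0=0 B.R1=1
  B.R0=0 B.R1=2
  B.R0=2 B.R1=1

outcome vector order: (B.R0,B.R1)
under PSO → 01; 02; 21; 22
PSO∖claimed = {22}

missing: B.R0=2 B.R1=2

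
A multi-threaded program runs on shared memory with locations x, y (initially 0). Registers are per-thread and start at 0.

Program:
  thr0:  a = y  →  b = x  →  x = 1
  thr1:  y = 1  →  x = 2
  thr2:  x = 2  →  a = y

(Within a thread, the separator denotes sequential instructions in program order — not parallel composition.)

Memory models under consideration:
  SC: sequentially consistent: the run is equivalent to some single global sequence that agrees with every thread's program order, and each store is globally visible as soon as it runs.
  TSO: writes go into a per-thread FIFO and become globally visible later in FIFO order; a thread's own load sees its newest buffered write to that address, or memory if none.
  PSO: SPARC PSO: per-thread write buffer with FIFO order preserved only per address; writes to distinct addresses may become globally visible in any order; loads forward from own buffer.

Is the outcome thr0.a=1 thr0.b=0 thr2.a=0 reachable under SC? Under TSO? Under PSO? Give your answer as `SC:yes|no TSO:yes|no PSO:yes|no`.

SC:no TSO:yes PSO:yes

outcome vector order: (thr0.a,thr0.b,thr2.a)
SC (7): (0,0,0); (0,0,1); (0,2,0); (0,2,1); (1,0,1); (1,2,0); (1,2,1)
TSO (8): (0,0,0); (0,0,1); (0,2,0); (0,2,1); (1,0,0); (1,0,1); (1,2,0); (1,2,1)
PSO (8): (0,0,0); (0,0,1); (0,2,0); (0,2,1); (1,0,0); (1,0,1); (1,2,0); (1,2,1)
target (1,0,0) ∈ {TSO,PSO}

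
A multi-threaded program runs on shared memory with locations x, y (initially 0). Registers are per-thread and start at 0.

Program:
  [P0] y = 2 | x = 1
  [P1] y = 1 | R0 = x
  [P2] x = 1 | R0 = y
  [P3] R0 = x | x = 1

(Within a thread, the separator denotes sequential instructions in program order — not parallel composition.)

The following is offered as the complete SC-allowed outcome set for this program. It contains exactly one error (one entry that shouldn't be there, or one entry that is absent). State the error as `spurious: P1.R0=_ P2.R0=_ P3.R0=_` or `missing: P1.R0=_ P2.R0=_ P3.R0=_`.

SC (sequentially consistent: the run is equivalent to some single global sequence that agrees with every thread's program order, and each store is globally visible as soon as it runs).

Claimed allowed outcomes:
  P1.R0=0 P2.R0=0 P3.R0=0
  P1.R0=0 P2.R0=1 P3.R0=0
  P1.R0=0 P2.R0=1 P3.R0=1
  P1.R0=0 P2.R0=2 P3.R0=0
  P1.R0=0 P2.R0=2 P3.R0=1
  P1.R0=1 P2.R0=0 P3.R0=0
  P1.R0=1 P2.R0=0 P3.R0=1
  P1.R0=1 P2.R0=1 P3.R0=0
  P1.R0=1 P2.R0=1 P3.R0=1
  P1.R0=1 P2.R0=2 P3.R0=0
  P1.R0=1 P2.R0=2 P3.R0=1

outcome vector order: (P1.R0,P2.R0,P3.R0)
SC: 10 outcomes — {010, 011, 020, 021, 100, 101, 110, 111, 120, 121}
claimed∖SC = {000}

spurious: P1.R0=0 P2.R0=0 P3.R0=0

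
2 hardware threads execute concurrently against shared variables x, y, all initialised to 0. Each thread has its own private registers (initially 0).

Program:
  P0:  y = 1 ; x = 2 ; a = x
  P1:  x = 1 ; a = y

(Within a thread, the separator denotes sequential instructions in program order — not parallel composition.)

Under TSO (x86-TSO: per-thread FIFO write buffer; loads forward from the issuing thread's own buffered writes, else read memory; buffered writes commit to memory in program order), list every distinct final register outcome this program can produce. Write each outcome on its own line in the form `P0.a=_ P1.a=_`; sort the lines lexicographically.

outcome vector order: (P0.a,P1.a)
|TSO outcomes| = 4

P0.a=1 P1.a=0
P0.a=1 P1.a=1
P0.a=2 P1.a=0
P0.a=2 P1.a=1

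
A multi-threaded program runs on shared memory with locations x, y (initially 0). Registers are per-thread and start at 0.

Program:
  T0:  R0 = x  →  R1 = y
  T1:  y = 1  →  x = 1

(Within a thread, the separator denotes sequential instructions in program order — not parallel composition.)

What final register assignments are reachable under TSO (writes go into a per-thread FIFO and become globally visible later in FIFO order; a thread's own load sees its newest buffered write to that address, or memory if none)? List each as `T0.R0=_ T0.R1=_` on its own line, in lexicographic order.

T0.R0=0 T0.R1=0
T0.R0=0 T0.R1=1
T0.R0=1 T0.R1=1

outcome vector order: (T0.R0,T0.R1)
|TSO outcomes| = 3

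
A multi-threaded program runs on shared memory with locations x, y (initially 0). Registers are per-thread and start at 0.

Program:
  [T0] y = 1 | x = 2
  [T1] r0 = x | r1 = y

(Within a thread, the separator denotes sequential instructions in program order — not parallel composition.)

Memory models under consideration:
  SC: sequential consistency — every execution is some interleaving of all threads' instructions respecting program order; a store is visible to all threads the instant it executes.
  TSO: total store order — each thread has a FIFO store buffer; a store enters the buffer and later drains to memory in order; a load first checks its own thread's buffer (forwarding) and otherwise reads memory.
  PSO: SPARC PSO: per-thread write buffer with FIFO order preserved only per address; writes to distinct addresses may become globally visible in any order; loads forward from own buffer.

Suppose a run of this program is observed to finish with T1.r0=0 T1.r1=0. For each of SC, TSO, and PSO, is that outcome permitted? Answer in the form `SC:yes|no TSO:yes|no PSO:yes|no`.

SC:yes TSO:yes PSO:yes

outcome vector order: (T1.r0,T1.r1)
[SC] allowed = {00; 01; 21}
[TSO] allowed = {00; 01; 21}
[PSO] allowed = {00; 01; 20; 21}
target 00 ∈ {SC,TSO,PSO}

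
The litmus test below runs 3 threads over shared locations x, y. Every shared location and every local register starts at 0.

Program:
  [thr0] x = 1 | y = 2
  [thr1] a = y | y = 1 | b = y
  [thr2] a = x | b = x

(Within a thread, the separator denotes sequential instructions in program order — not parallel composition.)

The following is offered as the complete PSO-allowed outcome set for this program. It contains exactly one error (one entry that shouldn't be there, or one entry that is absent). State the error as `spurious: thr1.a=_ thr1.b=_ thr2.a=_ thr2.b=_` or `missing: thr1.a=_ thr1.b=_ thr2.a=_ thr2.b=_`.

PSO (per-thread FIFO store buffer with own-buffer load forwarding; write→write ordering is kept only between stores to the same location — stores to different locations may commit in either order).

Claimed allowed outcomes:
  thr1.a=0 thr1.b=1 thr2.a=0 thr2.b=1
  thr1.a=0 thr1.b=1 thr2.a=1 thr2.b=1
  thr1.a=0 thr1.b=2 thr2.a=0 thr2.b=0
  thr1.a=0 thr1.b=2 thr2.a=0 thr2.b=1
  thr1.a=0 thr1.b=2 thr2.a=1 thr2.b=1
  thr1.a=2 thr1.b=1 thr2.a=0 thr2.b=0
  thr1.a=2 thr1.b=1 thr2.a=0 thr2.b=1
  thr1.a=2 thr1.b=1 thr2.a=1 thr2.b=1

missing: thr1.a=0 thr1.b=1 thr2.a=0 thr2.b=0

outcome vector order: (thr1.a,thr1.b,thr2.a,thr2.b)
PSO: 9 outcomes — {0100; 0101; 0111; 0200; 0201; 0211; 2100; 2101; 2111}
PSO∖claimed = {0100}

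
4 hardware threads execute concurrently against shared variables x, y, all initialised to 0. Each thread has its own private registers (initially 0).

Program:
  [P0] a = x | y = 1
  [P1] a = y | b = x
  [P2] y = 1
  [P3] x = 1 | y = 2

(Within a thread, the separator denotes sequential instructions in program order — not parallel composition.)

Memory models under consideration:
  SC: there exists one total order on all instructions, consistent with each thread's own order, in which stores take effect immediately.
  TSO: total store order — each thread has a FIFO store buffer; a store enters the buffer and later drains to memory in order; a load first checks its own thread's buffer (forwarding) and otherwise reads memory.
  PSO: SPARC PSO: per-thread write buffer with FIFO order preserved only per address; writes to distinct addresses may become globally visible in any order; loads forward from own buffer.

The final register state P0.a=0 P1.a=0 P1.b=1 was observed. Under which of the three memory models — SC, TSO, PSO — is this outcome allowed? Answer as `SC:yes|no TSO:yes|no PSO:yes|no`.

SC:yes TSO:yes PSO:yes

outcome vector order: (P0.a,P1.a,P1.b)
under SC → (0,0,0), (0,0,1), (0,1,0), (0,1,1), (0,2,1), (1,0,0), (1,0,1), (1,1,0), (1,1,1), (1,2,1)
under TSO → (0,0,0), (0,0,1), (0,1,0), (0,1,1), (0,2,1), (1,0,0), (1,0,1), (1,1,0), (1,1,1), (1,2,1)
under PSO → (0,0,0), (0,0,1), (0,1,0), (0,1,1), (0,2,0), (0,2,1), (1,0,0), (1,0,1), (1,1,0), (1,1,1), (1,2,0), (1,2,1)
target (0,0,1) ∈ {SC,TSO,PSO}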